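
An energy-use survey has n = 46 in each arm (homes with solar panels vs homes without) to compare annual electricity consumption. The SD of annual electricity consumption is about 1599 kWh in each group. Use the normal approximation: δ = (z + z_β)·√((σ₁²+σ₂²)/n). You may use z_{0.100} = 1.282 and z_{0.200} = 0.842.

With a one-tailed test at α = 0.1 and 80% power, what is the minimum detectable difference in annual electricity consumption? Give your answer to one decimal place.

Minimum detectable difference ≈ 708.2 kWh

δ = (z_α + z_β) · √((σ₁²+σ₂²)/n)
  = (1.282 + 0.842) · √(5113602/46)
  = 2.124 · √111165.3
  = 2.124 · 333.4145
  = 708.1725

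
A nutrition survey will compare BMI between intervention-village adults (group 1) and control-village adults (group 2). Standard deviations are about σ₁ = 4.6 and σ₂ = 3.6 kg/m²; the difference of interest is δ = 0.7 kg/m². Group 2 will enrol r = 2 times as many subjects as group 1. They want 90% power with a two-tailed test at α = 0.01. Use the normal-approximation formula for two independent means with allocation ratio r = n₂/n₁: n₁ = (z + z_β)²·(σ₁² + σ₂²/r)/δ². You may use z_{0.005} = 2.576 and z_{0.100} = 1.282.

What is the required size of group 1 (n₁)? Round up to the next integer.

n₁ = 840

n₁ = (z_{α/2} + z_β)² · (σ₁² + σ₂²/r) / δ²
   = (2.576 + 1.282)² · (4.6² + 3.6²/2) / 0.7²
   = 14.8842 · (21.16 + 6.48) / 0.49
   = 14.8842 · 27.64 / 0.49
   = 839.59
Round up → n₁ = 840; n₂ = r·n₁ = 2 × 840 = 1680.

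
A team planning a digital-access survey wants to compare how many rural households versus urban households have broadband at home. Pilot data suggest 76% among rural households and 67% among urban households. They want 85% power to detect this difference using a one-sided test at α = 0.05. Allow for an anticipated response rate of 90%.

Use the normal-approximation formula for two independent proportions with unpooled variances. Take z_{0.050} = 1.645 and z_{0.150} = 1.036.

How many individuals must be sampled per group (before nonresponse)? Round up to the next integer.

n = 398 per group

n = (z_α + z_β)² · [p₁(1−p₁) + p₂(1−p₂)] / (p₁ − p₂)²
  = (1.645 + 1.036)² · (0.76·0.24 + 0.67·0.33) / (0.09)²
  = (2.681)² · (0.1824 + 0.2211) / 0.0081
  = 7.1878 · 0.4035 / 0.0081
  = 358.06
Adjust for 90% response: 358.06 / 0.90 = 397.84.
Round up → n = 398 per group.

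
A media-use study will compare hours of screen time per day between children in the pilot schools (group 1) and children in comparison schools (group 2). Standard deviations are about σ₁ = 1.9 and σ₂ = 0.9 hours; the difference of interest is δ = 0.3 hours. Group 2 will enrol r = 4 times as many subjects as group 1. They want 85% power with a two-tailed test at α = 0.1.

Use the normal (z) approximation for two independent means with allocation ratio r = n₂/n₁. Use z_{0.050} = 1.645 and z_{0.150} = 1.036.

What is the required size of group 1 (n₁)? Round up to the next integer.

n₁ = 305

n₁ = (z_{α/2} + z_β)² · (σ₁² + σ₂²/r) / δ²
   = (1.645 + 1.036)² · (1.9² + 0.9²/4) / 0.3²
   = 7.1878 · (3.61 + 0.2025) / 0.09
   = 7.1878 · 3.8125 / 0.09
   = 304.48
Round up → n₁ = 305; n₂ = r·n₁ = 4 × 305 = 1220.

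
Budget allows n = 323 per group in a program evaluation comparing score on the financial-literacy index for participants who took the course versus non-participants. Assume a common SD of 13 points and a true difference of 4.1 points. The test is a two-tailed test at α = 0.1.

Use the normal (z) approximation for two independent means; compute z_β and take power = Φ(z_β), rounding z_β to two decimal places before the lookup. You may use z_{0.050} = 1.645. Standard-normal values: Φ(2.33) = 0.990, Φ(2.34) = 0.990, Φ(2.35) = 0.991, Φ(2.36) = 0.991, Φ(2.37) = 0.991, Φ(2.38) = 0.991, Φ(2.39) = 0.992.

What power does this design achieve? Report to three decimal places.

Power ≈ 0.991

z_β = δ·√(n/(σ₁²+σ₂²)) − z_{α/2}
    = 4.1 · √(323/338) − 1.645
    = 4.1 · 0.97756 − 1.645
    = 4.0080 − 1.645 = 2.3630 → 2.36
Power = Φ(2.36) = 0.991.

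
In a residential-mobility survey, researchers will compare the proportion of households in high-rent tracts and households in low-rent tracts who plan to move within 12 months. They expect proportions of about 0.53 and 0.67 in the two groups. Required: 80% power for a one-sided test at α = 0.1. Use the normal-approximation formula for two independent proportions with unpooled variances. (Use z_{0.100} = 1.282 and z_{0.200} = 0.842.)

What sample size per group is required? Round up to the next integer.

n = 109 per group

n = (z_α + z_β)² · [p₁(1−p₁) + p₂(1−p₂)] / (p₁ − p₂)²
  = (1.282 + 0.842)² · (0.53·0.47 + 0.67·0.33) / (-0.14)²
  = (2.124)² · (0.2491 + 0.2211) / 0.0196
  = 4.5114 · 0.4702 / 0.0196
  = 108.23
Round up → n = 109 per group.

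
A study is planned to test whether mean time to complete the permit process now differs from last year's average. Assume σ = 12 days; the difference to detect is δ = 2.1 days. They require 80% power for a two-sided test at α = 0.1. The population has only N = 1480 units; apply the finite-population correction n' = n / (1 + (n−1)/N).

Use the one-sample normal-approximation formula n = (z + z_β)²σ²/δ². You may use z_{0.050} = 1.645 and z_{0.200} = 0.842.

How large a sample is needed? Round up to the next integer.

n = (z_{α/2} + z_β)² · σ² / δ²
  = (1.645 + 0.842)² · 12² / 2.1²
  = 6.1852 · 144 / 4.41
  = 201.96
Finite-population correction (N = 1480): 201.96 / (1 + (201.96 − 1)/1480) = 177.82.
Round up → n = 178.

n = 178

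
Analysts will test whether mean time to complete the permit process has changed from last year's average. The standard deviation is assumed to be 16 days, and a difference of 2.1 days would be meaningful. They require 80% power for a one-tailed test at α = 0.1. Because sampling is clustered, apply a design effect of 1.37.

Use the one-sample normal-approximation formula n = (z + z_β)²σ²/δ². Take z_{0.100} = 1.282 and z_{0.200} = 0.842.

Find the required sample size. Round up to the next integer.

n = 359

n = (z_α + z_β)² · σ² / δ²
  = (1.282 + 0.842)² · 16² / 2.1²
  = 4.5114 · 256 / 4.41
  = 261.88
Design effect: 1.37 × 261.88 = 358.78.
Round up → n = 359.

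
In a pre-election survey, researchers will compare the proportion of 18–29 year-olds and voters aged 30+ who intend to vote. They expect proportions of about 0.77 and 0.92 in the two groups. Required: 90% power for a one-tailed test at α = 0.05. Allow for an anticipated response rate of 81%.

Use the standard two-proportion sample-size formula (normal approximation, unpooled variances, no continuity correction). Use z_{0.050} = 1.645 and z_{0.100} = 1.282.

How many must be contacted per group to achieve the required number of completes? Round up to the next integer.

n = (z_α + z_β)² · [p₁(1−p₁) + p₂(1−p₂)] / (p₁ − p₂)²
  = (1.645 + 1.282)² · (0.77·0.23 + 0.92·0.08) / (-0.15)²
  = (2.927)² · (0.1771 + 0.0736) / 0.0225
  = 8.5673 · 0.2507 / 0.0225
  = 95.46
Adjust for 81% response: 95.46 / 0.81 = 117.85.
Round up → n = 118 per group.

n = 118 per group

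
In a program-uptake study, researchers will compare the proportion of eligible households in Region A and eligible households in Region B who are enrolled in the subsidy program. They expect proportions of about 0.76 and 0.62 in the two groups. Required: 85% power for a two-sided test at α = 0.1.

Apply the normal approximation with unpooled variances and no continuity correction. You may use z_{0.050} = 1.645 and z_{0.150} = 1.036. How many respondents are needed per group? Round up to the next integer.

n = 154 per group

n = (z_{α/2} + z_β)² · [p₁(1−p₁) + p₂(1−p₂)] / (p₁ − p₂)²
  = (1.645 + 1.036)² · (0.76·0.24 + 0.62·0.38) / (0.14)²
  = (2.681)² · (0.1824 + 0.2356) / 0.0196
  = 7.1878 · 0.4180 / 0.0196
  = 153.29
Round up → n = 154 per group.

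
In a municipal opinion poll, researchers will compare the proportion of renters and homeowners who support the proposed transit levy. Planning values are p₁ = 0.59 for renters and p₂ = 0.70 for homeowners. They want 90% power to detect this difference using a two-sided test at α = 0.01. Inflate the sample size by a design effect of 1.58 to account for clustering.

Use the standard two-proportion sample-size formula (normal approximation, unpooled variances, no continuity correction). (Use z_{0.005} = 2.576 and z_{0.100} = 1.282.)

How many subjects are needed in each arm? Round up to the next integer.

n = (z_{α/2} + z_β)² · [p₁(1−p₁) + p₂(1−p₂)] / (p₁ − p₂)²
  = (2.576 + 1.282)² · (0.59·0.41 + 0.70·0.30) / (-0.11)²
  = (3.858)² · (0.2419 + 0.2100) / 0.0121
  = 14.8842 · 0.4519 / 0.0121
  = 555.88
Design effect: 1.58 × 555.88 = 878.29.
Round up → n = 879 per group.

n = 879 per group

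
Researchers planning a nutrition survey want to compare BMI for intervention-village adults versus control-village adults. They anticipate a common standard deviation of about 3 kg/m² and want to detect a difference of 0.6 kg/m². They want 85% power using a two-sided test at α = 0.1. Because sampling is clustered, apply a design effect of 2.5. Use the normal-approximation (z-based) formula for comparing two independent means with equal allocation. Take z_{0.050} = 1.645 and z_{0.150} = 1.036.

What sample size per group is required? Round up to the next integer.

n = (z_{α/2} + z_β)² · (σ₁² + σ₂²) / δ²
  = (1.645 + 1.036)² · (2·3² = 18) / 0.6²
  = 7.1878 · 18 / 0.36
  = 359.39
Design effect: 2.5 × 359.39 = 898.47.
Round up → n = 899 per group.

n = 899 per group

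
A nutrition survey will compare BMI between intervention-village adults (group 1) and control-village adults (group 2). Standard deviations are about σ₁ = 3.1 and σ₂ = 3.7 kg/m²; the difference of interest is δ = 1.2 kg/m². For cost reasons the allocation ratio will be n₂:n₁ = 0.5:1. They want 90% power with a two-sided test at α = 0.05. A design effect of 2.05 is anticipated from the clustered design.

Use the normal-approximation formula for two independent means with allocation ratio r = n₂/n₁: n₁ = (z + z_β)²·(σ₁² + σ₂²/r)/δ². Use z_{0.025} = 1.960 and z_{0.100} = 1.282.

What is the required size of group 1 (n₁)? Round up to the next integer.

n₁ = 554

n₁ = (z_{α/2} + z_β)² · (σ₁² + σ₂²/r) / δ²
   = (1.960 + 1.282)² · (3.1² + 3.7²/0.5) / 1.2²
   = 10.5106 · (9.61 + 27.38) / 1.44
   = 10.5106 · 36.99 / 1.44
   = 269.99
Design effect: 2.05 × 269.99 = 553.48.
Round up → n₁ = 554; n₂ = r·n₁ = 0.5 × 554 = 277.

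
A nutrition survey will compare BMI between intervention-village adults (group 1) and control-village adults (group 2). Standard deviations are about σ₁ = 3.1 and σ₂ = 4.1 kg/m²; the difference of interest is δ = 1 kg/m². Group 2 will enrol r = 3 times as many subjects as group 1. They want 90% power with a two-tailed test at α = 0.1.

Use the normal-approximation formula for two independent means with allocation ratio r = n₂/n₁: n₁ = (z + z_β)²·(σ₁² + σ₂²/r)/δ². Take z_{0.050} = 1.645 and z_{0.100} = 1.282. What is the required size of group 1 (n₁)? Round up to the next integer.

n₁ = 131

n₁ = (z_{α/2} + z_β)² · (σ₁² + σ₂²/r) / δ²
   = (1.645 + 1.282)² · (3.1² + 4.1²/3) / 1²
   = 8.5673 · (9.61 + 5.6033) / 1
   = 8.5673 · 15.2133 / 1
   = 130.34
Round up → n₁ = 131; n₂ = r·n₁ = 3 × 131 = 393.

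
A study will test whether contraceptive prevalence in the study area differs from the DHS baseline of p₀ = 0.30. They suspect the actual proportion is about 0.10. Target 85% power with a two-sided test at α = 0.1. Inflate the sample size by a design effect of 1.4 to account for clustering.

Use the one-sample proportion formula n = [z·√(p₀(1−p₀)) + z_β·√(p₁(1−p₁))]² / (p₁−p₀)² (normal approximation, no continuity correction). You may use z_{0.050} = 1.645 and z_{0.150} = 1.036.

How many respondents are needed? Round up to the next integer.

n = 40

n = [z_{α/2}·√(p₀q₀) + z_β·√(p₁q₁)]² / (p₁ − p₀)²
  = [1.645·√(0.30·0.70) + 1.036·√(0.10·0.90)]² / (-0.20)²
  = [1.645·0.4583 + 1.036·0.3000]² / 0.0400
  = [1.0646]² / 0.0400
  = 28.34
Design effect: 1.4 × 28.34 = 39.67.
Round up → n = 40.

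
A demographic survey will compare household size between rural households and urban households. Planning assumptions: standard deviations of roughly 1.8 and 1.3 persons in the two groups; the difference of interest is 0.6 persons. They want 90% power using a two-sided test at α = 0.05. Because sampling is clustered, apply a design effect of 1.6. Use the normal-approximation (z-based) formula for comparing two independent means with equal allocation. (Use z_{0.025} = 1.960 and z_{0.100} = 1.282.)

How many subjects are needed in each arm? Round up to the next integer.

n = 231 per group

n = (z_{α/2} + z_β)² · (σ₁² + σ₂²) / δ²
  = (1.960 + 1.282)² · (1.8² + 1.3² = 4.93) / 0.6²
  = 10.5106 · 4.93 / 0.36
  = 143.94
Design effect: 1.6 × 143.94 = 230.30.
Round up → n = 231 per group.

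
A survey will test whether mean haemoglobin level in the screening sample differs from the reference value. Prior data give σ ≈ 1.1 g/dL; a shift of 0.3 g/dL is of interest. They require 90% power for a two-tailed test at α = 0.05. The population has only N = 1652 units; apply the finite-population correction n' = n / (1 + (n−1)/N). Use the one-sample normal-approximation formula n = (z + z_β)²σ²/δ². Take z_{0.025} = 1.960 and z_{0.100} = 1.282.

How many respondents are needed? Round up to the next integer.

n = 131

n = (z_{α/2} + z_β)² · σ² / δ²
  = (1.960 + 1.282)² · 1.1² / 0.3²
  = 10.5106 · 1.21 / 0.09
  = 141.31
Finite-population correction (N = 1652): 141.31 / (1 + (141.31 − 1)/1652) = 130.25.
Round up → n = 131.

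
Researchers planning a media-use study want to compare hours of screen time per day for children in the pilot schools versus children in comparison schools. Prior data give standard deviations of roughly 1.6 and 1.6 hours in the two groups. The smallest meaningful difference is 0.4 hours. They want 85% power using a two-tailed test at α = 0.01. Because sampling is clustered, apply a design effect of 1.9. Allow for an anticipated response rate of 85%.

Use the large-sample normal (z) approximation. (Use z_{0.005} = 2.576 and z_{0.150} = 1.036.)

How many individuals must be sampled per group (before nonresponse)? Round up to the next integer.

n = (z_{α/2} + z_β)² · (σ₁² + σ₂²) / δ²
  = (2.576 + 1.036)² · (1.6² + 1.6² = 5.12) / 0.4²
  = 13.0465 · 5.12 / 0.16
  = 417.49
Design effect: 1.9 × 417.49 = 793.23.
Adjust for 85% response: 793.23 / 0.85 = 933.21.
Round up → n = 934 per group.

n = 934 per group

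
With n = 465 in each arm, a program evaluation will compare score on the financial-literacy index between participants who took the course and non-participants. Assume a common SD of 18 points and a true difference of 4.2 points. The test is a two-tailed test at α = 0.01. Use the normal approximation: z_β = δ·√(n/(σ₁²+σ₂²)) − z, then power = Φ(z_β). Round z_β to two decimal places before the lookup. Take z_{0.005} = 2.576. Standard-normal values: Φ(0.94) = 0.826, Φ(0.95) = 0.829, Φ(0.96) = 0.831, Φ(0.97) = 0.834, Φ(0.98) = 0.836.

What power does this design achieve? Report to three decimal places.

Power ≈ 0.836

z_β = δ·√(n/(σ₁²+σ₂²)) − z_{α/2}
    = 4.2 · √(465/648) − 2.576
    = 4.2 · 0.84711 − 2.576
    = 3.5579 − 2.576 = 0.9819 → 0.98
Power = Φ(0.98) = 0.836.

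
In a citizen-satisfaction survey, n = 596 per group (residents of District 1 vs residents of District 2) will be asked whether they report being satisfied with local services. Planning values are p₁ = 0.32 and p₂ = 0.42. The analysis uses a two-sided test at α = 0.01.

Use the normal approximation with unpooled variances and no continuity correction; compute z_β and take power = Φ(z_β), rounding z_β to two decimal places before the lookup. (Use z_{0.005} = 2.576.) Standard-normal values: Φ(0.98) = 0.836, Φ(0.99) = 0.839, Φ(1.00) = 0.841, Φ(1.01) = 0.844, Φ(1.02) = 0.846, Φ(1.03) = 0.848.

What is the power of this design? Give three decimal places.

Power ≈ 0.846

z_β = |p₁−p₂|·√(n/[p₁q₁+p₂q₂]) − z_{α/2}
    = 0.10 · √(596/0.4612) − 2.576
    = 0.10 · 35.9483 − 2.576
    = 3.5948 − 2.576 = 1.0188 → 1.02
Power = Φ(1.02) = 0.846.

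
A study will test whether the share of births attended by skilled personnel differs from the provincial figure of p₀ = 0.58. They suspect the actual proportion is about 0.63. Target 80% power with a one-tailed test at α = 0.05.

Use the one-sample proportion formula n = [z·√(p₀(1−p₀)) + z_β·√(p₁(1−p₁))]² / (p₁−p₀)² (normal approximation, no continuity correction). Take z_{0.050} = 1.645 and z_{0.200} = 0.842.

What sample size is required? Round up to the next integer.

n = [z_α·√(p₀q₀) + z_β·√(p₁q₁)]² / (p₁ − p₀)²
  = [1.645·√(0.58·0.42) + 0.842·√(0.63·0.37)]² / (0.05)²
  = [1.645·0.4936 + 0.842·0.4828]² / 0.0025
  = [1.2184]² / 0.0025
  = 593.82
Round up → n = 594.

n = 594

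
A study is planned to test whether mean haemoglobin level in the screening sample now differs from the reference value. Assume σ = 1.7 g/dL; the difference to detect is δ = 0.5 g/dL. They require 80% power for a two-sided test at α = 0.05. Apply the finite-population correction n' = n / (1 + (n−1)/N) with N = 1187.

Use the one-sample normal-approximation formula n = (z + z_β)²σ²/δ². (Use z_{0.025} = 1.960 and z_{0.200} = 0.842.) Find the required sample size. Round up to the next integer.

n = 85

n = (z_{α/2} + z_β)² · σ² / δ²
  = (1.960 + 0.842)² · 1.7² / 0.5²
  = 7.8512 · 2.89 / 0.25
  = 90.76
Finite-population correction (N = 1187): 90.76 / (1 + (90.76 − 1)/1187) = 84.38.
Round up → n = 85.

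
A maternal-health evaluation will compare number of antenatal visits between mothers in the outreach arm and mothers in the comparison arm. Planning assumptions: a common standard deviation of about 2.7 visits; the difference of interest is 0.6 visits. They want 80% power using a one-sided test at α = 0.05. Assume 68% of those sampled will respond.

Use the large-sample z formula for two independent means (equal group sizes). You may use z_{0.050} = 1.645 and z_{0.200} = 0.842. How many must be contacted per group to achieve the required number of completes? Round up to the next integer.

n = (z_α + z_β)² · (σ₁² + σ₂²) / δ²
  = (1.645 + 0.842)² · (2·2.7² = 14.58) / 0.6²
  = 6.1852 · 14.58 / 0.36
  = 250.50
Adjust for 68% response: 250.50 / 0.68 = 368.38.
Round up → n = 369 per group.

n = 369 per group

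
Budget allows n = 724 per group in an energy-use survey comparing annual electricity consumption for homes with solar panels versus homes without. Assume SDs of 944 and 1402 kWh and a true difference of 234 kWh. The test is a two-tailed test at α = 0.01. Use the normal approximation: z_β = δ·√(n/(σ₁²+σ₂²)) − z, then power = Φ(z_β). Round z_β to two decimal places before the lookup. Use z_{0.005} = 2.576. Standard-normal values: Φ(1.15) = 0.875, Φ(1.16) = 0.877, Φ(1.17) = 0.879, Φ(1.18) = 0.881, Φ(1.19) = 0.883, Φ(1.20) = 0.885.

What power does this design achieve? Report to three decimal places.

z_β = δ·√(n/(σ₁²+σ₂²)) − z_{α/2}
    = 234 · √(724/2856740) − 2.576
    = 234 · 0.01592 − 2.576
    = 3.7252 − 2.576 = 1.1492 → 1.15
Power = Φ(1.15) = 0.875.

Power ≈ 0.875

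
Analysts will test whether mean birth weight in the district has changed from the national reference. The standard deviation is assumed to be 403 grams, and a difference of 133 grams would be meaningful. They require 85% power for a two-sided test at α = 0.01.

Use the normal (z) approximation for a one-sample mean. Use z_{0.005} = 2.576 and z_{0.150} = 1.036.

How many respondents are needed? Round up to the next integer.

n = 120

n = (z_{α/2} + z_β)² · σ² / δ²
  = (2.576 + 1.036)² · 403² / 133²
  = 13.0465 · 162409 / 17689
  = 119.78
Round up → n = 120.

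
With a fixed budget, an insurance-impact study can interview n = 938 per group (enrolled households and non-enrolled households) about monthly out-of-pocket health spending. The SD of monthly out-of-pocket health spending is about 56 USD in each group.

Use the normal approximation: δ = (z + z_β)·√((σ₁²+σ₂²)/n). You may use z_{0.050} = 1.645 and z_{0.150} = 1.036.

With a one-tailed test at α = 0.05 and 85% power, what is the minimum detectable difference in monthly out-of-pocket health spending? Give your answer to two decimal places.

Minimum detectable difference ≈ 6.93 USD

δ = (z_α + z_β) · √((σ₁²+σ₂²)/n)
  = (1.645 + 1.036) · √(6272/938)
  = 2.681 · √6.6866
  = 2.681 · 2.5858
  = 6.9326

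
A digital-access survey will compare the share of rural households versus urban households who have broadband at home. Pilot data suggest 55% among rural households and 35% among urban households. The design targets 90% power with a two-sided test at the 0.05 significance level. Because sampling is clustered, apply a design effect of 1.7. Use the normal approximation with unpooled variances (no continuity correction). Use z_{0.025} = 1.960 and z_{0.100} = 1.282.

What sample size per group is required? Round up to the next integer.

n = 213 per group

n = (z_{α/2} + z_β)² · [p₁(1−p₁) + p₂(1−p₂)] / (p₁ − p₂)²
  = (1.960 + 1.282)² · (0.55·0.45 + 0.35·0.65) / (0.20)²
  = (3.242)² · (0.2475 + 0.2275) / 0.0400
  = 10.5106 · 0.4750 / 0.0400
  = 124.81
Design effect: 1.7 × 124.81 = 212.18.
Round up → n = 213 per group.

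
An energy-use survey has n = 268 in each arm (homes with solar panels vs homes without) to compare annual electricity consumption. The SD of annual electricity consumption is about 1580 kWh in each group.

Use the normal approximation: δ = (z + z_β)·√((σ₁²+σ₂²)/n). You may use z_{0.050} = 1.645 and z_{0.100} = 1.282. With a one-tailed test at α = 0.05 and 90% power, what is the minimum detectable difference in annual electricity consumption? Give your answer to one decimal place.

δ = (z_α + z_β) · √((σ₁²+σ₂²)/n)
  = (1.645 + 1.282) · √(4992800/268)
  = 2.927 · √18629.9
  = 2.927 · 136.4912
  = 399.5098

Minimum detectable difference ≈ 399.5 kWh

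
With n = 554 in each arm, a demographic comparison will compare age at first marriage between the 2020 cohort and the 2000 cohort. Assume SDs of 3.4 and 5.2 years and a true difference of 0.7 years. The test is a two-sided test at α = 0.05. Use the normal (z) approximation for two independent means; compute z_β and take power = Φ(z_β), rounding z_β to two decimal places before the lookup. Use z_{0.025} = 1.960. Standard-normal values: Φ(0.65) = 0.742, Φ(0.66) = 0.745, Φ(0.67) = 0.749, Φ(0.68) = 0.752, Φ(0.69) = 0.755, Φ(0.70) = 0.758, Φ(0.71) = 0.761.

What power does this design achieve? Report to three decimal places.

z_β = δ·√(n/(σ₁²+σ₂²)) − z_{α/2}
    = 0.7 · √(554/38.6) − 1.960
    = 0.7 · 3.78845 − 1.960
    = 2.6519 − 1.960 = 0.6919 → 0.69
Power = Φ(0.69) = 0.755.

Power ≈ 0.755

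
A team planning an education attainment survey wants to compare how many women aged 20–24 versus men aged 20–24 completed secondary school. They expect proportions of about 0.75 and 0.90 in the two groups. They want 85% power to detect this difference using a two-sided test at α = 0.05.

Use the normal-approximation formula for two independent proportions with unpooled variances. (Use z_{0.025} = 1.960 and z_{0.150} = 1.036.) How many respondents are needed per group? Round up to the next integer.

n = 111 per group

n = (z_{α/2} + z_β)² · [p₁(1−p₁) + p₂(1−p₂)] / (p₁ − p₂)²
  = (1.960 + 1.036)² · (0.75·0.25 + 0.90·0.10) / (-0.15)²
  = (2.996)² · (0.1875 + 0.0900) / 0.0225
  = 8.9760 · 0.2775 / 0.0225
  = 110.70
Round up → n = 111 per group.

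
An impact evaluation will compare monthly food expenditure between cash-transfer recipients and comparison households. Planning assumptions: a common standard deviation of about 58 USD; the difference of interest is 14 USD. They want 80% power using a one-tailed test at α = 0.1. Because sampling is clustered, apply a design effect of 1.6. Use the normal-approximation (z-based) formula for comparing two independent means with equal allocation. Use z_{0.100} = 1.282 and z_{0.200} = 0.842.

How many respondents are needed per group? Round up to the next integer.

n = (z_α + z_β)² · (σ₁² + σ₂²) / δ²
  = (1.282 + 0.842)² · (2·58² = 6728) / 14²
  = 4.5114 · 6728 / 196
  = 154.86
Design effect: 1.6 × 154.86 = 247.78.
Round up → n = 248 per group.

n = 248 per group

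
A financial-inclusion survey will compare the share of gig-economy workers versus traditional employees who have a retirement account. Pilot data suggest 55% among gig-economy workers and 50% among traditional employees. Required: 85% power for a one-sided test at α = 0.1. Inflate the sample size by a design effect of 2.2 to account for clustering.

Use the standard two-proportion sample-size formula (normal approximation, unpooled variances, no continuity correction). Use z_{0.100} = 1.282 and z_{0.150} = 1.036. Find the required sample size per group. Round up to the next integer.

n = 2353 per group

n = (z_α + z_β)² · [p₁(1−p₁) + p₂(1−p₂)] / (p₁ − p₂)²
  = (1.282 + 1.036)² · (0.55·0.45 + 0.50·0.50) / (0.05)²
  = (2.318)² · (0.2475 + 0.2500) / 0.0025
  = 5.3731 · 0.4975 / 0.0025
  = 1069.25
Design effect: 2.2 × 1069.25 = 2352.35.
Round up → n = 2353 per group.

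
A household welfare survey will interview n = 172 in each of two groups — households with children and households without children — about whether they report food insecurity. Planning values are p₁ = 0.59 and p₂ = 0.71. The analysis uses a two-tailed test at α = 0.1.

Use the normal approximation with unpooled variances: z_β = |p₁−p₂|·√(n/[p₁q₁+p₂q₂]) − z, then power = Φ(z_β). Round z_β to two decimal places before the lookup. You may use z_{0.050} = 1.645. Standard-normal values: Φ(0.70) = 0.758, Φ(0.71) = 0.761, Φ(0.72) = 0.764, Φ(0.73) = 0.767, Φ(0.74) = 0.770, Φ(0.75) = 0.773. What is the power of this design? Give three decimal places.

z_β = |p₁−p₂|·√(n/[p₁q₁+p₂q₂]) − z_{α/2}
    = 0.12 · √(172/0.4478) − 1.645
    = 0.12 · 19.5985 − 1.645
    = 2.3518 − 1.645 = 0.7068 → 0.71
Power = Φ(0.71) = 0.761.

Power ≈ 0.761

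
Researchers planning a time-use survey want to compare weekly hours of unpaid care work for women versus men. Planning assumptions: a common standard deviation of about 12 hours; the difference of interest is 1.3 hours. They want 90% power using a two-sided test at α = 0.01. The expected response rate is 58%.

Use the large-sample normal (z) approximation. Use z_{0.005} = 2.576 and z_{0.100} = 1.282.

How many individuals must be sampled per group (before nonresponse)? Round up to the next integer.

n = 4374 per group

n = (z_{α/2} + z_β)² · (σ₁² + σ₂²) / δ²
  = (2.576 + 1.282)² · (2·12² = 288) / 1.3²
  = 14.8842 · 288 / 1.69
  = 2536.47
Adjust for 58% response: 2536.47 / 0.58 = 4373.23.
Round up → n = 4374 per group.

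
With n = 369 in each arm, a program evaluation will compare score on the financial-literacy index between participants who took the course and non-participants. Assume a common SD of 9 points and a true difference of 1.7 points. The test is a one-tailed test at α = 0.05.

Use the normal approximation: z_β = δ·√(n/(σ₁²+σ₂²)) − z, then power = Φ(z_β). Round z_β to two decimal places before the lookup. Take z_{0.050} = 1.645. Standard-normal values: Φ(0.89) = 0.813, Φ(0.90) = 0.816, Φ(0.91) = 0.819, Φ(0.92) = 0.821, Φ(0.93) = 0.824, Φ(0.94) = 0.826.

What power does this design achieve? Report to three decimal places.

Power ≈ 0.821

z_β = δ·√(n/(σ₁²+σ₂²)) − z_α
    = 1.7 · √(369/162) − 1.645
    = 1.7 · 1.50923 − 1.645
    = 2.5657 − 1.645 = 0.9207 → 0.92
Power = Φ(0.92) = 0.821.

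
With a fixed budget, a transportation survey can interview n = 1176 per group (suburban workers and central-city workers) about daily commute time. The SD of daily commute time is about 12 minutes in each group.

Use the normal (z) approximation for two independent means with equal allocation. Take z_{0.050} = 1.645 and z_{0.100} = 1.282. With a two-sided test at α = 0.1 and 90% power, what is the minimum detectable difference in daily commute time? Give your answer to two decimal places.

Minimum detectable difference ≈ 1.45 minutes

δ = (z_{α/2} + z_β) · √((σ₁²+σ₂²)/n)
  = (1.645 + 1.282) · √(288/1176)
  = 2.927 · √0.2449
  = 2.927 · 0.4949
  = 1.4485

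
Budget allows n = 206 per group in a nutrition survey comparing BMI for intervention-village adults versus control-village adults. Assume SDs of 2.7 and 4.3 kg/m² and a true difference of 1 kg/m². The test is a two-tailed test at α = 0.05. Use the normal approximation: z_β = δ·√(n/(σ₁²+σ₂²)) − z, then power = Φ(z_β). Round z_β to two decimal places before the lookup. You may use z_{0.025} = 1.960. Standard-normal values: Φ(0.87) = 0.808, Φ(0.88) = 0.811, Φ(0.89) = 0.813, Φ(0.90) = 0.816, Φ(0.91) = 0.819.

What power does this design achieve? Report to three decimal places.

Power ≈ 0.808

z_β = δ·√(n/(σ₁²+σ₂²)) − z_{α/2}
    = 1 · √(206/25.78) − 1.960
    = 1 · 2.82678 − 1.960
    = 2.8268 − 1.960 = 0.8668 → 0.87
Power = Φ(0.87) = 0.808.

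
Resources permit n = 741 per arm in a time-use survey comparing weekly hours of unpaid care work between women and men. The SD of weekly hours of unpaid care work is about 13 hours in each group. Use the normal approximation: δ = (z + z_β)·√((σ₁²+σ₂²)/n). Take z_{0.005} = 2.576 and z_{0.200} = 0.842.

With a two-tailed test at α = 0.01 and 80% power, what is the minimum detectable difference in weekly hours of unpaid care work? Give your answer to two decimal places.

Minimum detectable difference ≈ 2.31 hours

δ = (z_{α/2} + z_β) · √((σ₁²+σ₂²)/n)
  = (2.576 + 0.842) · √(338/741)
  = 3.418 · √0.45614
  = 3.418 · 0.6754
  = 2.3085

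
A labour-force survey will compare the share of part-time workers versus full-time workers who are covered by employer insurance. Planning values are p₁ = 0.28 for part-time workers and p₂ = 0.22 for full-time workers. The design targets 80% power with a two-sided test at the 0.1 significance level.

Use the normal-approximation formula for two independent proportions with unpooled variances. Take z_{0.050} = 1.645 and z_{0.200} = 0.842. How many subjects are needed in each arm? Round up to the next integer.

n = (z_{α/2} + z_β)² · [p₁(1−p₁) + p₂(1−p₂)] / (p₁ − p₂)²
  = (1.645 + 0.842)² · (0.28·0.72 + 0.22·0.78) / (0.06)²
  = (2.487)² · (0.2016 + 0.1716) / 0.0036
  = 6.1852 · 0.3732 / 0.0036
  = 641.20
Round up → n = 642 per group.

n = 642 per group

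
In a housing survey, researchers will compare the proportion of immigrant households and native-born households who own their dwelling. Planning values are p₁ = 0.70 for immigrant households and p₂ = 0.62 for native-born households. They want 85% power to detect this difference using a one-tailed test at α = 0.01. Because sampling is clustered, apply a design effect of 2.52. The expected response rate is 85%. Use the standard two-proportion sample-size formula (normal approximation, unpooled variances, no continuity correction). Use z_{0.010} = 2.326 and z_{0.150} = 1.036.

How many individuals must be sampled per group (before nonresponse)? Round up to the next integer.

n = 2334 per group

n = (z_α + z_β)² · [p₁(1−p₁) + p₂(1−p₂)] / (p₁ − p₂)²
  = (2.326 + 1.036)² · (0.70·0.30 + 0.62·0.38) / (0.08)²
  = (3.362)² · (0.2100 + 0.2356) / 0.0064
  = 11.3030 · 0.4456 / 0.0064
  = 786.97
Design effect: 2.52 × 786.97 = 1983.18.
Adjust for 85% response: 1983.18 / 0.85 = 2333.15.
Round up → n = 2334 per group.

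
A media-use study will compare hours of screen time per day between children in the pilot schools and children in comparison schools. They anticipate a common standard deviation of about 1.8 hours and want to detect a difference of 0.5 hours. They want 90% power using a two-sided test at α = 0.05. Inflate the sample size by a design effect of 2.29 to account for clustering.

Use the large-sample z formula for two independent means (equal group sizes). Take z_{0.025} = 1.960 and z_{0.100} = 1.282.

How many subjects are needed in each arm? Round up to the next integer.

n = (z_{α/2} + z_β)² · (σ₁² + σ₂²) / δ²
  = (1.960 + 1.282)² · (2·1.8² = 6.48) / 0.5²
  = 10.5106 · 6.48 / 0.25
  = 272.43
Design effect: 2.29 × 272.43 = 623.87.
Round up → n = 624 per group.

n = 624 per group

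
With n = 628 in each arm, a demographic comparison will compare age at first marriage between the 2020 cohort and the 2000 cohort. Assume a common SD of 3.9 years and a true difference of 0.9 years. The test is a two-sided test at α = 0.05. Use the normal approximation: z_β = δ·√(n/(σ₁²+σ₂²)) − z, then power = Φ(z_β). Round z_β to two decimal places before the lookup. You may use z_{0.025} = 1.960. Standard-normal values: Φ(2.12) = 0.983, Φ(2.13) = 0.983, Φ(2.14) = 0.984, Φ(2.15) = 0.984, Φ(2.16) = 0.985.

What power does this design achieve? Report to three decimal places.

Power ≈ 0.983

z_β = δ·√(n/(σ₁²+σ₂²)) − z_{α/2}
    = 0.9 · √(628/30.42) − 1.960
    = 0.9 · 4.54360 − 1.960
    = 4.0892 − 1.960 = 2.1292 → 2.13
Power = Φ(2.13) = 0.983.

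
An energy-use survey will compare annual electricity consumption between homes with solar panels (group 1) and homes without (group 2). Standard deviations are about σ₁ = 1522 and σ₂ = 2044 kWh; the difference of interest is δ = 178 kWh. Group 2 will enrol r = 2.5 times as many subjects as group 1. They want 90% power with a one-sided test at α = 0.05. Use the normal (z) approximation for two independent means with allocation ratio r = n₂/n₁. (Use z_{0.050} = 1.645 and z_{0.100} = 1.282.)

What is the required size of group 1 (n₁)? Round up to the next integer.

n₁ = 1079

n₁ = (z_α + z_β)² · (σ₁² + σ₂²/r) / δ²
   = (1.645 + 1.282)² · (1522² + 2044²/2.5) / 178²
   = 8.5673 · (2316484 + 1671174.4) / 31684
   = 8.5673 · 3987658.4 / 31684
   = 1078.26
Round up → n₁ = 1079; n₂ = r·n₁ = 2.5 × 1079 = 2698.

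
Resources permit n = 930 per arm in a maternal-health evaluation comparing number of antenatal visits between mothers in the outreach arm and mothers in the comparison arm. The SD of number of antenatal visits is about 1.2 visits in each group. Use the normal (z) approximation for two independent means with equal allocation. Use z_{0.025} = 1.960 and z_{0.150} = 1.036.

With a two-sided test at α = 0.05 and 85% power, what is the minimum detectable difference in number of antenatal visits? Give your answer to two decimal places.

Minimum detectable difference ≈ 0.17 visits

δ = (z_{α/2} + z_β) · √((σ₁²+σ₂²)/n)
  = (1.960 + 1.036) · √(2.88/930)
  = 2.996 · √0.0031
  = 2.996 · 0.0556
  = 0.1667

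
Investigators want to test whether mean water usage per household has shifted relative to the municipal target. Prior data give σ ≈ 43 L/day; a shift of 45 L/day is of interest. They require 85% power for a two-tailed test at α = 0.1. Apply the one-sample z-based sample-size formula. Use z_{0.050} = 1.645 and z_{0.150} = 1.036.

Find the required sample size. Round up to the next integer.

n = 7

n = (z_{α/2} + z_β)² · σ² / δ²
  = (1.645 + 1.036)² · 43² / 45²
  = 7.1878 · 1849 / 2025
  = 6.56
Round up → n = 7.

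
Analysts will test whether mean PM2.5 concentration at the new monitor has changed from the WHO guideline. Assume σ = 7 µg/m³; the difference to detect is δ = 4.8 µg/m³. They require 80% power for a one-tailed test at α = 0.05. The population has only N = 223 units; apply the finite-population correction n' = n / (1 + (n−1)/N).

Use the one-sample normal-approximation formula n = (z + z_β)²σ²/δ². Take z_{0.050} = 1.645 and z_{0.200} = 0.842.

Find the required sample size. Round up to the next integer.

n = (z_α + z_β)² · σ² / δ²
  = (1.645 + 0.842)² · 7² / 4.8²
  = 6.1852 · 49 / 23.04
  = 13.15
Finite-population correction (N = 223): 13.15 / (1 + (13.15 − 1)/223) = 12.47.
Round up → n = 13.

n = 13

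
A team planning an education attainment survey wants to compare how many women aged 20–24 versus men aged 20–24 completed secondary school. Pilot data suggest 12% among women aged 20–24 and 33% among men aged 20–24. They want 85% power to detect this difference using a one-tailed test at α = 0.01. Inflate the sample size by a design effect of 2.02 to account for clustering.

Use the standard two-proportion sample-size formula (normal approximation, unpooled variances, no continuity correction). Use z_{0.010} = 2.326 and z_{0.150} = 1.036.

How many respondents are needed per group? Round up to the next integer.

n = (z_α + z_β)² · [p₁(1−p₁) + p₂(1−p₂)] / (p₁ − p₂)²
  = (2.326 + 1.036)² · (0.12·0.88 + 0.33·0.67) / (-0.21)²
  = (3.362)² · (0.1056 + 0.2211) / 0.0441
  = 11.3030 · 0.3267 / 0.0441
  = 83.73
Design effect: 2.02 × 83.73 = 169.14.
Round up → n = 170 per group.

n = 170 per group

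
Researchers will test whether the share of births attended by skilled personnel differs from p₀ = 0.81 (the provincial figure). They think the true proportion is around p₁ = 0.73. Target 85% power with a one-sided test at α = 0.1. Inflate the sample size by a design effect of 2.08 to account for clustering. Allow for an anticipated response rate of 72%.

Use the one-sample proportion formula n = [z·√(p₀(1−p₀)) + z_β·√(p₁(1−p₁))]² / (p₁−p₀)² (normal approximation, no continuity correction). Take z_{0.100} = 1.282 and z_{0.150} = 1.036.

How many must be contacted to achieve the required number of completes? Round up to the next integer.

n = [z_α·√(p₀q₀) + z_β·√(p₁q₁)]² / (p₁ − p₀)²
  = [1.282·√(0.81·0.19) + 1.036·√(0.73·0.27)]² / (-0.08)²
  = [1.282·0.3923 + 1.036·0.4440]² / 0.0064
  = [0.9629]² / 0.0064
  = 144.86
Design effect: 2.08 × 144.86 = 301.31.
Adjust for 72% response: 301.31 / 0.72 = 418.49.
Round up → n = 419.

n = 419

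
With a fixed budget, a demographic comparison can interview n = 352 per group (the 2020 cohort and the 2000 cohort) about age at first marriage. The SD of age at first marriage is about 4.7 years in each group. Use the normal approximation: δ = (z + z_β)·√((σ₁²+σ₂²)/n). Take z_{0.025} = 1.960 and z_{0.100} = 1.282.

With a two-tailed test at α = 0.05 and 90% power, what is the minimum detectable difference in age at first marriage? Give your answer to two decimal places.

δ = (z_{α/2} + z_β) · √((σ₁²+σ₂²)/n)
  = (1.960 + 1.282) · √(44.18/352)
  = 3.242 · √0.12551
  = 3.242 · 0.3543
  = 1.1486

Minimum detectable difference ≈ 1.15 years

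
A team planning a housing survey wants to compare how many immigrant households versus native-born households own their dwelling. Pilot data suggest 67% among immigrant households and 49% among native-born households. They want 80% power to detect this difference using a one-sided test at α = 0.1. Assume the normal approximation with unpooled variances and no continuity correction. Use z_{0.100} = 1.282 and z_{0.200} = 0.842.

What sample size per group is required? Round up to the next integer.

n = 66 per group

n = (z_α + z_β)² · [p₁(1−p₁) + p₂(1−p₂)] / (p₁ − p₂)²
  = (1.282 + 0.842)² · (0.67·0.33 + 0.49·0.51) / (0.18)²
  = (2.124)² · (0.2211 + 0.2499) / 0.0324
  = 4.5114 · 0.4710 / 0.0324
  = 65.58
Round up → n = 66 per group.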